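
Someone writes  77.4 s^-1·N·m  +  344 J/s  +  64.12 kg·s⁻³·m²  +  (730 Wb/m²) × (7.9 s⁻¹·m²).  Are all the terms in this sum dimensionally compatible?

No

Dimensions:
  77.4 s^-1·N·m:  N·m·s⁻¹ = kg·m·s⁻²·m·s⁻¹ = kg·m²·s⁻³
  344 J/s:  J·s⁻¹ = N·m·s⁻¹ = kg·m²·s⁻³
  64.12 kg·s⁻³·m²:  kg·m²·s⁻³
  (730 Wb/m²) × (7.9 s⁻¹·m²):  [kg·s⁻²·A⁻¹] · [m²·s⁻¹] = kg·m²·s⁻³·A⁻¹
The terms do not share a single dimension (kg·m²·s⁻³ vs kg·m²·s⁻³·A⁻¹).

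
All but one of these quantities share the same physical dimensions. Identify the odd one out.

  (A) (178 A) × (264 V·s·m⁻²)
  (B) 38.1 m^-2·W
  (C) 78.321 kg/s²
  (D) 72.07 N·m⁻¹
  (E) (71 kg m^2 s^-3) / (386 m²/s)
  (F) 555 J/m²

(B)

Expand each in SI base units:
  (A) [A] · [kg·s⁻²·A⁻¹] = kg·s⁻²
  (B) W·m⁻² = J·s⁻¹·m⁻² = kg·s⁻³
  (C) kg·s⁻²
  (D) N·m⁻¹ = kg·m·s⁻²·m⁻¹ = kg·s⁻²
  (E) [kg·m²·s⁻³] / [m²·s⁻¹] = kg·s⁻²
  (F) J·m⁻² = N·m·m⁻² = kg·s⁻²
All reduce to kg·s⁻² except (B), which is kg·s⁻³.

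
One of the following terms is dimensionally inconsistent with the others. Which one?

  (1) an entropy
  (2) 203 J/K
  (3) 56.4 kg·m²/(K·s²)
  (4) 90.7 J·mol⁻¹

In SI base units:
  (1) [entropy] = kg·m²·s⁻²·K⁻¹
  (2) J·K⁻¹ = N·m·K⁻¹ = kg·m²·s⁻²·K⁻¹
  (3) kg·m²·s⁻²·K⁻¹
  (4) J·mol⁻¹ = N·m·mol⁻¹ = kg·m²·s⁻²·mol⁻¹
All reduce to kg·m²·s⁻²·K⁻¹ except (4), which is kg·m²·s⁻²·mol⁻¹.

(4)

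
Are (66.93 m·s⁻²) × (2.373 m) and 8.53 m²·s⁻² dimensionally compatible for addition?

Yes

Reduce each to base SI dimensions:
  (66.93 m·s⁻²) × (2.373 m):  [m·s⁻²] · [m] = m²·s⁻²
  8.53 m²·s⁻²:  m²·s⁻²
Both are m²·s⁻², so they have the same dimensions and can be added.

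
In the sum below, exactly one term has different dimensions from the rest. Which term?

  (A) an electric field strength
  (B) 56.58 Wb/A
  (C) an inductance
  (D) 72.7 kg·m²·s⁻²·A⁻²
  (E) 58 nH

Dimensions:
  (A) [electric field strength] = kg·m·s⁻³·A⁻¹
  (B) Wb·A⁻¹ = V·s·A⁻¹ = kg·m²·s⁻²·A⁻²
  (C) [inductance] = kg·m²·s⁻²·A⁻²
  (D) kg·m²·s⁻²·A⁻²
  (E) H = V·s·A⁻¹ = kg·m²·s⁻²·A⁻²
All reduce to kg·m²·s⁻²·A⁻² except (A), which is kg·m·s⁻³·A⁻¹.

(A)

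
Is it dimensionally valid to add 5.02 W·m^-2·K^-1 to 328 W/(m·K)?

No

In SI base units:
  5.02 W·m^-2·K^-1:  W·m⁻²·K⁻¹ = J·s⁻¹·m⁻²·K⁻¹ = kg·s⁻³·K⁻¹
  328 W/(m·K):  W·m⁻¹·K⁻¹ = J·s⁻¹·m⁻¹·K⁻¹ = kg·m·s⁻³·K⁻¹
kg·s⁻³·K⁻¹ ≠ kg·m·s⁻³·K⁻¹, so they cannot be added.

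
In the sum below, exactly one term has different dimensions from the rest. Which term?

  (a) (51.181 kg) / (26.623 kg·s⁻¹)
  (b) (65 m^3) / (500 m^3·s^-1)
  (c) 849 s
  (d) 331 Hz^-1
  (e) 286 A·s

(e)

Dimensions:
  (a) [kg] / [kg·s⁻¹] = s
  (b) [m³] / [m³·s⁻¹] = s
  (c) s
  (d) Hz⁻¹ = (s⁻¹)⁻¹ = s
  (e) A·s = s·A
All reduce to s except (e), which is s·A.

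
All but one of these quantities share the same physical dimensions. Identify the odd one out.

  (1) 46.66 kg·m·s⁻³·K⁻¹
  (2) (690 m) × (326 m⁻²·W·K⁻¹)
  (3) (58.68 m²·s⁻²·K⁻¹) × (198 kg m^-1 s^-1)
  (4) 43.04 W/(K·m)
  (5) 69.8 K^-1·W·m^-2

Expand each in SI base units:
  (1) kg·m·s⁻³·K⁻¹
  (2) [m] · [kg·s⁻³·K⁻¹] = kg·m·s⁻³·K⁻¹
  (3) [m²·s⁻²·K⁻¹] · [kg·m⁻¹·s⁻¹] = kg·m·s⁻³·K⁻¹
  (4) W·m⁻¹·K⁻¹ = J·s⁻¹·m⁻¹·K⁻¹ = kg·m·s⁻³·K⁻¹
  (5) W·m⁻²·K⁻¹ = J·s⁻¹·m⁻²·K⁻¹ = kg·s⁻³·K⁻¹
All reduce to kg·m·s⁻³·K⁻¹ except (5), which is kg·s⁻³·K⁻¹.

(5)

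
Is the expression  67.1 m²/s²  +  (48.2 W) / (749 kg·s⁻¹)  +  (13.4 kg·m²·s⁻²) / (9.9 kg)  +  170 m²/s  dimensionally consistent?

Reduce each to base SI dimensions:
  67.1 m²/s²:  m²·s⁻²
  (48.2 W) / (749 kg·s⁻¹):  [kg·m²·s⁻³] / [kg·s⁻¹] = m²·s⁻²
  (13.4 kg·m²·s⁻²) / (9.9 kg):  [kg·m²·s⁻²] / [kg] = m²·s⁻²
  170 m²/s:  m²·s⁻¹
The terms do not share a single dimension (m²·s⁻² vs m²·s⁻¹).

No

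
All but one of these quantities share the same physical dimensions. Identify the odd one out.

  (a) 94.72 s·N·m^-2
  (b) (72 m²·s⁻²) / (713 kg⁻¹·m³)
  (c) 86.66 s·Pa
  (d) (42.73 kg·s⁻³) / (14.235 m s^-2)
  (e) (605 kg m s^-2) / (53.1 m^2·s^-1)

Work out the base dimensions of each:
  (a) N·s·m⁻² = kg·m·s⁻²·s·m⁻² = kg·m⁻¹·s⁻¹
  (b) [m²·s⁻²] / [kg⁻¹·m³] = kg·m⁻¹·s⁻²
  (c) Pa·s = N·m⁻²·s = kg·m⁻¹·s⁻¹
  (d) [kg·s⁻³] / [m·s⁻²] = kg·m⁻¹·s⁻¹
  (e) [kg·m·s⁻²] / [m²·s⁻¹] = kg·m⁻¹·s⁻¹
All reduce to kg·m⁻¹·s⁻¹ except (b), which is kg·m⁻¹·s⁻².

(b)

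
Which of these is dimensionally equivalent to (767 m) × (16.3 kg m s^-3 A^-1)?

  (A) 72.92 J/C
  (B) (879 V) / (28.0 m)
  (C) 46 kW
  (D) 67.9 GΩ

Reference: [m] · [kg·m·s⁻³·A⁻¹] = kg·m²·s⁻³·A⁻¹.
Each option:
  (A) J·C⁻¹ = N·m·(s·A)⁻¹ = kg·m²·s⁻³·A⁻¹  ← same
  (B) [kg·m²·s⁻³·A⁻¹] / [m] = kg·m·s⁻³·A⁻¹
  (C) W = J·s⁻¹ = kg·m²·s⁻³
  (D) Ω = V·A⁻¹ = kg·m²·s⁻³·A⁻²
Only (A) matches kg·m²·s⁻³·A⁻¹.

(A)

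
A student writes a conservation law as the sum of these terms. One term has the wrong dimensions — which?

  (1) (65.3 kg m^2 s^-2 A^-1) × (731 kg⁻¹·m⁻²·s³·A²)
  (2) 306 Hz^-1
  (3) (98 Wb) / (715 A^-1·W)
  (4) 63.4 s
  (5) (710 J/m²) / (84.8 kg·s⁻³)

Reduce each to base SI dimensions:
  (1) [kg·m²·s⁻²·A⁻¹] · [kg⁻¹·m⁻²·s³·A²] = s·A
  (2) Hz⁻¹ = (s⁻¹)⁻¹ = s
  (3) [kg·m²·s⁻²·A⁻¹] / [kg·m²·s⁻³·A⁻¹] = s
  (4) s
  (5) [kg·s⁻²] / [kg·s⁻³] = s
All reduce to s except (1), which is s·A.

(1)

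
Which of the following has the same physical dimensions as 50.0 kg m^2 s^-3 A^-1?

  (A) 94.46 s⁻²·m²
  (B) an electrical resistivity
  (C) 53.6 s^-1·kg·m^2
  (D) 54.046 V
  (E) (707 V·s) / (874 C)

Reference: kg·m²·s⁻³·A⁻¹.
Each option:
  (A) m²·s⁻²
  (B) [electrical resistivity] = kg·m³·s⁻³·A⁻²
  (C) kg·m²·s⁻¹
  (D) V = J·C⁻¹ = kg·m²·s⁻³·A⁻¹  ← same
  (E) [kg·m²·s⁻²·A⁻¹] / [s·A] = kg·m²·s⁻³·A⁻²
Only (D) matches kg·m²·s⁻³·A⁻¹.

(D)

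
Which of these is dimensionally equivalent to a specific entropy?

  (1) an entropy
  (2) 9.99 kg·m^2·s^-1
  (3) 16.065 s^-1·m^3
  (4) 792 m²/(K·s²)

(4)

Reference: [specific entropy] = m²·s⁻²·K⁻¹.
Each option:
  (1) [entropy] = kg·m²·s⁻²·K⁻¹
  (2) kg·m²·s⁻¹
  (3) m³·s⁻¹
  (4) m²·s⁻²·K⁻¹  ← same
Only (4) matches m²·s⁻²·K⁻¹.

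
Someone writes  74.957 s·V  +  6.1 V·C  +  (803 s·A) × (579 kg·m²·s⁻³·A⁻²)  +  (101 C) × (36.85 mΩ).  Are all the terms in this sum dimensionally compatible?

Expand each in SI base units:
  74.957 s·V:  V·s = J·C⁻¹·s = kg·m²·s⁻²·A⁻¹
  6.1 V·C:  C·V = s·A·J·C⁻¹ = kg·m²·s⁻²
  (803 s·A) × (579 kg·m²·s⁻³·A⁻²):  [s·A] · [kg·m²·s⁻³·A⁻²] = kg·m²·s⁻²·A⁻¹
  (101 C) × (36.85 mΩ):  [s·A] · [kg·m²·s⁻³·A⁻²] = kg·m²·s⁻²·A⁻¹
The terms do not share a single dimension (kg·m²·s⁻² vs kg·m²·s⁻²·A⁻¹).

No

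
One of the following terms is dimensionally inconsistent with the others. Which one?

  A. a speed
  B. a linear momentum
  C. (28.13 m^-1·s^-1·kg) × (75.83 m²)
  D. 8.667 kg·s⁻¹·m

A.

Reduce each to base SI dimensions:
  A. [speed] = m·s⁻¹
  B. [linear momentum] = kg·m·s⁻¹
  C. [kg·m⁻¹·s⁻¹] · [m²] = kg·m·s⁻¹
  D. kg·m·s⁻¹
All reduce to kg·m·s⁻¹ except A., which is m·s⁻¹.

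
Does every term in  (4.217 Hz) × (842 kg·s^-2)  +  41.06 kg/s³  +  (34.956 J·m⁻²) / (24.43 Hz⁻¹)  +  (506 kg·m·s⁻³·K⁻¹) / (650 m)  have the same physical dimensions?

Dimensions:
  (4.217 Hz) × (842 kg·s^-2):  [s⁻¹] · [kg·s⁻²] = kg·s⁻³
  41.06 kg/s³:  kg·s⁻³
  (34.956 J·m⁻²) / (24.43 Hz⁻¹):  [kg·s⁻²] / [s] = kg·s⁻³
  (506 kg·m·s⁻³·K⁻¹) / (650 m):  [kg·m·s⁻³·K⁻¹] / [m] = kg·s⁻³·K⁻¹
The terms do not share a single dimension (kg·s⁻³ vs kg·s⁻³·K⁻¹).

No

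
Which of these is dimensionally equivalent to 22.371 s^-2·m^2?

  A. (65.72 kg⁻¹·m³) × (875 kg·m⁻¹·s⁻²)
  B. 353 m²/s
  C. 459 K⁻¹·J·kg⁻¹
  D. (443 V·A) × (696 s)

Reference: m²·s⁻².
Each option:
  A. [kg⁻¹·m³] · [kg·m⁻¹·s⁻²] = m²·s⁻²  ← same
  B. m²·s⁻¹
  C. J·kg⁻¹·K⁻¹ = N·m·kg⁻¹·K⁻¹ = m²·s⁻²·K⁻¹
  D. [kg·m²·s⁻³] · [s] = kg·m²·s⁻²
Only A. matches m²·s⁻².

A.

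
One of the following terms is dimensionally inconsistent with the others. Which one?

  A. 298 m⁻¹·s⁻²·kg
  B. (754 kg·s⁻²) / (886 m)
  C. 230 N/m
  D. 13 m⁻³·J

C.

Work out the base dimensions of each:
  A. kg·m⁻¹·s⁻²
  B. [kg·s⁻²] / [m] = kg·m⁻¹·s⁻²
  C. N·m⁻¹ = kg·m·s⁻²·m⁻¹ = kg·s⁻²
  D. J·m⁻³ = N·m·m⁻³ = kg·m⁻¹·s⁻²
All reduce to kg·m⁻¹·s⁻² except C., which is kg·s⁻².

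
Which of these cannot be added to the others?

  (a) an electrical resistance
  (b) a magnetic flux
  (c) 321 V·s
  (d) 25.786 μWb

(a)

Expand each in SI base units:
  (a) [electrical resistance] = kg·m²·s⁻³·A⁻²
  (b) [magnetic flux] = kg·m²·s⁻²·A⁻¹
  (c) V·s = J·C⁻¹·s = kg·m²·s⁻²·A⁻¹
  (d) Wb = V·s = kg·m²·s⁻²·A⁻¹
All reduce to kg·m²·s⁻²·A⁻¹ except (a), which is kg·m²·s⁻³·A⁻².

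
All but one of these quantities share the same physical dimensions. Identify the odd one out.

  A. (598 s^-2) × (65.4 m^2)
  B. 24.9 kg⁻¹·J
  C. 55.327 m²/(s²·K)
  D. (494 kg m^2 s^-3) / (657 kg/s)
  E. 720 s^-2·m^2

C.

Reduce each to base SI dimensions:
  A. [s⁻²] · [m²] = m²·s⁻²
  B. J·kg⁻¹ = N·m·kg⁻¹ = m²·s⁻²
  C. m²·s⁻²·K⁻¹
  D. [kg·m²·s⁻³] / [kg·s⁻¹] = m²·s⁻²
  E. m²·s⁻²
All reduce to m²·s⁻² except C., which is m²·s⁻²·K⁻¹.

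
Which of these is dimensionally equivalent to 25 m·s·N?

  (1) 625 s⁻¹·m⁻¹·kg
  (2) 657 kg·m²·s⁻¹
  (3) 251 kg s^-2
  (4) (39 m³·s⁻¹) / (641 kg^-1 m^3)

Reference: N·m·s = kg·m·s⁻²·m·s = kg·m²·s⁻¹.
Each option:
  (1) kg·m⁻¹·s⁻¹
  (2) kg·m²·s⁻¹  ← same
  (3) kg·s⁻²
  (4) [m³·s⁻¹] / [kg⁻¹·m³] = kg·s⁻¹
Only (2) matches kg·m²·s⁻¹.

(2)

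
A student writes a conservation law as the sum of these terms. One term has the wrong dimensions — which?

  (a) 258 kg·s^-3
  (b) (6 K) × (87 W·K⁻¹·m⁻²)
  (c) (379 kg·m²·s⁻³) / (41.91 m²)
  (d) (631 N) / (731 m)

Dimensions:
  (a) kg·s⁻³
  (b) [K] · [kg·s⁻³·K⁻¹] = kg·s⁻³
  (c) [kg·m²·s⁻³] / [m²] = kg·s⁻³
  (d) [kg·m·s⁻²] / [m] = kg·s⁻²
All reduce to kg·s⁻³ except (d), which is kg·s⁻².

(d)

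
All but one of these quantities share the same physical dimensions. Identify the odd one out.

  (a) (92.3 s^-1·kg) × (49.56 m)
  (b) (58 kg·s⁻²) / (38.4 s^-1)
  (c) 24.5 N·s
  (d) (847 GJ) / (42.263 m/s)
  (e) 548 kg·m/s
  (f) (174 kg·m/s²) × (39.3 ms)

(b)

Work out the base dimensions of each:
  (a) [kg·s⁻¹] · [m] = kg·m·s⁻¹
  (b) [kg·s⁻²] / [s⁻¹] = kg·s⁻¹
  (c) N·s = kg·m·s⁻²·s = kg·m·s⁻¹
  (d) [kg·m²·s⁻²] / [m·s⁻¹] = kg·m·s⁻¹
  (e) kg·m·s⁻¹
  (f) [kg·m·s⁻²] · [s] = kg·m·s⁻¹
All reduce to kg·m·s⁻¹ except (b), which is kg·s⁻¹.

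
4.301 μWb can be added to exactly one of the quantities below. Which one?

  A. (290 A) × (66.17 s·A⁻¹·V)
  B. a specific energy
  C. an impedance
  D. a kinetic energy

A.

Reference: Wb = V·s = kg·m²·s⁻²·A⁻¹.
Each option:
  A. [A] · [kg·m²·s⁻²·A⁻²] = kg·m²·s⁻²·A⁻¹  ← same
  B. [specific energy] = m²·s⁻²
  C. [impedance] = kg·m²·s⁻³·A⁻²
  D. [kinetic energy] = kg·m²·s⁻²
Only A. matches kg·m²·s⁻²·A⁻¹.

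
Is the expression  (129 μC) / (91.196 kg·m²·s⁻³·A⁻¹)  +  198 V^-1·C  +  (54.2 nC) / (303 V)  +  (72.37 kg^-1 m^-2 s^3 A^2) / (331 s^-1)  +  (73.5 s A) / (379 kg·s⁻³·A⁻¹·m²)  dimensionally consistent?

In SI base units:
  (129 μC) / (91.196 kg·m²·s⁻³·A⁻¹):  [s·A] / [kg·m²·s⁻³·A⁻¹] = kg⁻¹·m⁻²·s⁴·A²
  198 V^-1·C:  C·V⁻¹ = s·A·(J·C⁻¹)⁻¹ = kg⁻¹·m⁻²·s⁴·A²
  (54.2 nC) / (303 V):  [s·A] / [kg·m²·s⁻³·A⁻¹] = kg⁻¹·m⁻²·s⁴·A²
  (72.37 kg^-1 m^-2 s^3 A^2) / (331 s^-1):  [kg⁻¹·m⁻²·s³·A²] / [s⁻¹] = kg⁻¹·m⁻²·s⁴·A²
  (73.5 s A) / (379 kg·s⁻³·A⁻¹·m²):  [s·A] / [kg·m²·s⁻³·A⁻¹] = kg⁻¹·m⁻²·s⁴·A²
Every term reduces to kg⁻¹·m⁻²·s⁴·A².

Yes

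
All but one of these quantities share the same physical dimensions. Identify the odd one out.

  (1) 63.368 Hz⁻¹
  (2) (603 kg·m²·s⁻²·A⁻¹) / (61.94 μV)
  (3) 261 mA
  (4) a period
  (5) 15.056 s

(3)

Work out the base dimensions of each:
  (1) Hz⁻¹ = (s⁻¹)⁻¹ = s
  (2) [kg·m²·s⁻²·A⁻¹] / [kg·m²·s⁻³·A⁻¹] = s
  (3) A
  (4) [period] = s
  (5) s
All reduce to s except (3), which is A.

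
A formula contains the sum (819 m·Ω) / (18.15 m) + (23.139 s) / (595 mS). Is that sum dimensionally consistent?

Dimensions:
  (819 m·Ω) / (18.15 m):  [kg·m³·s⁻³·A⁻²] / [m] = kg·m²·s⁻³·A⁻²
  (23.139 s) / (595 mS):  [s] / [kg⁻¹·m⁻²·s³·A²] = kg·m²·s⁻²·A⁻²
kg·m²·s⁻³·A⁻² ≠ kg·m²·s⁻²·A⁻², so they cannot be added.

No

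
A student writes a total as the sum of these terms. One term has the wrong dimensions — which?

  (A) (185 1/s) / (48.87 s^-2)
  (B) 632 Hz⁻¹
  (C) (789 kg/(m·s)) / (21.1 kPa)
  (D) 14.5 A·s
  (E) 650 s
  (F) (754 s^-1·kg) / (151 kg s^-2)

(D)

Expand each in SI base units:
  (A) [s⁻¹] / [s⁻²] = s
  (B) Hz⁻¹ = (s⁻¹)⁻¹ = s
  (C) [kg·m⁻¹·s⁻¹] / [kg·m⁻¹·s⁻²] = s
  (D) A·s = s·A
  (E) s
  (F) [kg·s⁻¹] / [kg·s⁻²] = s
All reduce to s except (D), which is s·A.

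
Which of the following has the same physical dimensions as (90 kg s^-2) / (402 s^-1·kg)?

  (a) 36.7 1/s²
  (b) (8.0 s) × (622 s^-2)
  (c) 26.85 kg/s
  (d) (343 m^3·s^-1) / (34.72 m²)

Reference: [kg·s⁻²] / [kg·s⁻¹] = s⁻¹.
Each option:
  (a) s⁻²
  (b) [s] · [s⁻²] = s⁻¹  ← same
  (c) kg·s⁻¹
  (d) [m³·s⁻¹] / [m²] = m·s⁻¹
Only (b) matches s⁻¹.

(b)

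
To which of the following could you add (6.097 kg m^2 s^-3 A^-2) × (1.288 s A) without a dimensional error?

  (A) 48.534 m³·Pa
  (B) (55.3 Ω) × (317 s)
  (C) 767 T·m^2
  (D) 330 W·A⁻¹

(C)

Reference: [kg·m²·s⁻³·A⁻²] · [s·A] = kg·m²·s⁻²·A⁻¹.
Each option:
  (A) Pa·m³ = N·m⁻²·m³ = kg·m²·s⁻²
  (B) [kg·m²·s⁻³·A⁻²] · [s] = kg·m²·s⁻²·A⁻²
  (C) T·m² = Wb·m⁻²·m² = kg·m²·s⁻²·A⁻¹  ← same
  (D) W·A⁻¹ = J·s⁻¹·A⁻¹ = kg·m²·s⁻³·A⁻¹
Only (C) matches kg·m²·s⁻²·A⁻¹.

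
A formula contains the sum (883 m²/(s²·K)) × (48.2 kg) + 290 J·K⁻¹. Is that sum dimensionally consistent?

Yes

Expand each in SI base units:
  (883 m²/(s²·K)) × (48.2 kg):  [m²·s⁻²·K⁻¹] · [kg] = kg·m²·s⁻²·K⁻¹
  290 J·K⁻¹:  J·K⁻¹ = N·m·K⁻¹ = kg·m²·s⁻²·K⁻¹
Both are kg·m²·s⁻²·K⁻¹, so they have the same dimensions and can be added.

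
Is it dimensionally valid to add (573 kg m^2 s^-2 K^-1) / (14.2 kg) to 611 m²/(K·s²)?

Reduce each to base SI dimensions:
  (573 kg m^2 s^-2 K^-1) / (14.2 kg):  [kg·m²·s⁻²·K⁻¹] / [kg] = m²·s⁻²·K⁻¹
  611 m²/(K·s²):  m²·s⁻²·K⁻¹
Both are m²·s⁻²·K⁻¹, so they have the same dimensions and can be added.

Yes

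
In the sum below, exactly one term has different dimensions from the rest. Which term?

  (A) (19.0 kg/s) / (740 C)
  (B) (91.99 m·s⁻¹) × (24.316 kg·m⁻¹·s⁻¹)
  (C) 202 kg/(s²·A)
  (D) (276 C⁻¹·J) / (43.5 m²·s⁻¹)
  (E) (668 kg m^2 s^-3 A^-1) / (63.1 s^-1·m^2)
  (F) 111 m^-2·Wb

Expand each in SI base units:
  (A) [kg·s⁻¹] / [s·A] = kg·s⁻²·A⁻¹
  (B) [m·s⁻¹] · [kg·m⁻¹·s⁻¹] = kg·s⁻²
  (C) kg·s⁻²·A⁻¹
  (D) [kg·m²·s⁻³·A⁻¹] / [m²·s⁻¹] = kg·s⁻²·A⁻¹
  (E) [kg·m²·s⁻³·A⁻¹] / [m²·s⁻¹] = kg·s⁻²·A⁻¹
  (F) Wb·m⁻² = V·s·m⁻² = kg·s⁻²·A⁻¹
All reduce to kg·s⁻²·A⁻¹ except (B), which is kg·s⁻².

(B)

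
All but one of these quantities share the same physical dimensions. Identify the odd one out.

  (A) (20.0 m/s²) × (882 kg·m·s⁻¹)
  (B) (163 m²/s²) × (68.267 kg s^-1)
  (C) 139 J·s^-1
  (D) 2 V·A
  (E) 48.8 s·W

Dimensions:
  (A) [m·s⁻²] · [kg·m·s⁻¹] = kg·m²·s⁻³
  (B) [m²·s⁻²] · [kg·s⁻¹] = kg·m²·s⁻³
  (C) J·s⁻¹ = N·m·s⁻¹ = kg·m²·s⁻³
  (D) V·A = J·C⁻¹·A = kg·m²·s⁻³
  (E) W·s = J·s⁻¹·s = kg·m²·s⁻²
All reduce to kg·m²·s⁻³ except (E), which is kg·m²·s⁻².

(E)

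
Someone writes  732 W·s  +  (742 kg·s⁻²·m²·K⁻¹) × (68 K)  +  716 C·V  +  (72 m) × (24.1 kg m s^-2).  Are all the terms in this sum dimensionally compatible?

Work out the base dimensions of each:
  732 W·s:  W·s = J·s⁻¹·s = kg·m²·s⁻²
  (742 kg·s⁻²·m²·K⁻¹) × (68 K):  [kg·m²·s⁻²·K⁻¹] · [K] = kg·m²·s⁻²
  716 C·V:  C·V = s·A·J·C⁻¹ = kg·m²·s⁻²
  (72 m) × (24.1 kg m s^-2):  [m] · [kg·m·s⁻²] = kg·m²·s⁻²
Every term reduces to kg·m²·s⁻².

Yes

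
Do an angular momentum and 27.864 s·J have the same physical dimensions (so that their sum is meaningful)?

Yes

Dimensions:
  an angular momentum:  [angular momentum] = kg·m²·s⁻¹
  27.864 s·J:  J·s = N·m·s = kg·m²·s⁻¹
Both are kg·m²·s⁻¹, so they have the same dimensions and can be added.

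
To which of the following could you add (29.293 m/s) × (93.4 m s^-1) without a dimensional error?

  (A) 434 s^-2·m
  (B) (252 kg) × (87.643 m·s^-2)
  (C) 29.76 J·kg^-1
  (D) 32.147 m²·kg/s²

Reference: [m·s⁻¹] · [m·s⁻¹] = m²·s⁻².
Each option:
  (A) m·s⁻²
  (B) [kg] · [m·s⁻²] = kg·m·s⁻²
  (C) J·kg⁻¹ = N·m·kg⁻¹ = m²·s⁻²  ← same
  (D) kg·m²·s⁻²
Only (C) matches m²·s⁻².

(C)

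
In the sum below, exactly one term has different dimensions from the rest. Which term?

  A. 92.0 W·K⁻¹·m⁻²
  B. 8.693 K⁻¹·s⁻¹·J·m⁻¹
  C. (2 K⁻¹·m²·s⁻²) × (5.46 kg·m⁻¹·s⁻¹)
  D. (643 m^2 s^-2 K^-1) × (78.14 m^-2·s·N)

A.

Dimensions:
  A. W·m⁻²·K⁻¹ = J·s⁻¹·m⁻²·K⁻¹ = kg·s⁻³·K⁻¹
  B. J·s⁻¹·m⁻¹·K⁻¹ = N·m·s⁻¹·m⁻¹·K⁻¹ = kg·m·s⁻³·K⁻¹
  C. [m²·s⁻²·K⁻¹] · [kg·m⁻¹·s⁻¹] = kg·m·s⁻³·K⁻¹
  D. [m²·s⁻²·K⁻¹] · [kg·m⁻¹·s⁻¹] = kg·m·s⁻³·K⁻¹
All reduce to kg·m·s⁻³·K⁻¹ except A., which is kg·s⁻³·K⁻¹.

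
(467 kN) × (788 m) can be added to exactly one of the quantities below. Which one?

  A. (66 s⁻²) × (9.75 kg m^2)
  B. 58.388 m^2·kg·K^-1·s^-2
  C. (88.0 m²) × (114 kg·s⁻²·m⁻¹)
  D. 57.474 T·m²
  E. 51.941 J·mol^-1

A.

Reference: [kg·m·s⁻²] · [m] = kg·m²·s⁻².
Each option:
  A. [s⁻²] · [kg·m²] = kg·m²·s⁻²  ← same
  B. kg·m²·s⁻²·K⁻¹
  C. [m²] · [kg·m⁻¹·s⁻²] = kg·m·s⁻²
  D. T·m² = Wb·m⁻²·m² = kg·m²·s⁻²·A⁻¹
  E. J·mol⁻¹ = N·m·mol⁻¹ = kg·m²·s⁻²·mol⁻¹
Only A. matches kg·m²·s⁻².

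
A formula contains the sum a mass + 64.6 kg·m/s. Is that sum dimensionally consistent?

No

In SI base units:
  a mass:  [mass] = kg
  64.6 kg·m/s:  kg·m·s⁻¹
kg ≠ kg·m·s⁻¹, so they cannot be added.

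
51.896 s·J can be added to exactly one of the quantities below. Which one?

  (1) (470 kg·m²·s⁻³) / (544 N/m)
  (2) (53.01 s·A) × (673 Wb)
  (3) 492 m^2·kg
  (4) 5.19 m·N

Reference: J·s = N·m·s = kg·m²·s⁻¹.
Each option:
  (1) [kg·m²·s⁻³] / [kg·s⁻²] = m²·s⁻¹
  (2) [s·A] · [kg·m²·s⁻²·A⁻¹] = kg·m²·s⁻¹  ← same
  (3) kg·m²
  (4) N·m = kg·m·s⁻²·m = kg·m²·s⁻²
Only (2) matches kg·m²·s⁻¹.

(2)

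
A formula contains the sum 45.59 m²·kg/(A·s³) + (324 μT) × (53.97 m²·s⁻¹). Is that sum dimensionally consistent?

Expand each in SI base units:
  45.59 m²·kg/(A·s³):  kg·m²·s⁻³·A⁻¹
  (324 μT) × (53.97 m²·s⁻¹):  [kg·s⁻²·A⁻¹] · [m²·s⁻¹] = kg·m²·s⁻³·A⁻¹
Both are kg·m²·s⁻³·A⁻¹, so they have the same dimensions and can be added.

Yes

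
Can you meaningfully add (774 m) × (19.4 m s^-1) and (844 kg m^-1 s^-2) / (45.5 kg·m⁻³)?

In SI base units:
  (774 m) × (19.4 m s^-1):  [m] · [m·s⁻¹] = m²·s⁻¹
  (844 kg m^-1 s^-2) / (45.5 kg·m⁻³):  [kg·m⁻¹·s⁻²] / [kg·m⁻³] = m²·s⁻²
m²·s⁻¹ ≠ m²·s⁻², so they cannot be added.

No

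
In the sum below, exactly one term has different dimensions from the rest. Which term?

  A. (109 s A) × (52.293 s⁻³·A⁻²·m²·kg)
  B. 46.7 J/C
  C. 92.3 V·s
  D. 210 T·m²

Reduce each to base SI dimensions:
  A. [s·A] · [kg·m²·s⁻³·A⁻²] = kg·m²·s⁻²·A⁻¹
  B. J·C⁻¹ = N·m·(s·A)⁻¹ = kg·m²·s⁻³·A⁻¹
  C. V·s = J·C⁻¹·s = kg·m²·s⁻²·A⁻¹
  D. T·m² = Wb·m⁻²·m² = kg·m²·s⁻²·A⁻¹
All reduce to kg·m²·s⁻²·A⁻¹ except B., which is kg·m²·s⁻³·A⁻¹.

B.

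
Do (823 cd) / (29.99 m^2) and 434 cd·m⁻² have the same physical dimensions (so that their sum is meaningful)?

In SI base units:
  (823 cd) / (29.99 m^2):  [cd] / [m²] = m⁻²·cd
  434 cd·m⁻²:  cd·m⁻² = m⁻²·cd
Both are m⁻²·cd, so they have the same dimensions and can be added.

Yes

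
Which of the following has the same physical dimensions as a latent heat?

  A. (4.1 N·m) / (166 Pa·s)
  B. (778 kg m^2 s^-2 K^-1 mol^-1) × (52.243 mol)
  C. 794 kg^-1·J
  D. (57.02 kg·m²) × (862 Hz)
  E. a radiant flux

C.

Reference: [latent heat] = m²·s⁻².
Each option:
  A. [kg·m²·s⁻²] / [kg·m⁻¹·s⁻¹] = m³·s⁻¹
  B. [kg·m²·s⁻²·K⁻¹·mol⁻¹] · [mol] = kg·m²·s⁻²·K⁻¹
  C. J·kg⁻¹ = N·m·kg⁻¹ = m²·s⁻²  ← same
  D. [kg·m²] · [s⁻¹] = kg·m²·s⁻¹
  E. [radiant flux] = kg·m²·s⁻³
Only C. matches m²·s⁻².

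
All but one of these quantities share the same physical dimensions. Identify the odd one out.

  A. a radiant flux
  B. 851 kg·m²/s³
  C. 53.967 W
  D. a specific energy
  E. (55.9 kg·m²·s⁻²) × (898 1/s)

D.

In SI base units:
  A. [radiant flux] = kg·m²·s⁻³
  B. kg·m²·s⁻³
  C. W = J·s⁻¹ = kg·m²·s⁻³
  D. [specific energy] = m²·s⁻²
  E. [kg·m²·s⁻²] · [s⁻¹] = kg·m²·s⁻³
All reduce to kg·m²·s⁻³ except D., which is m²·s⁻².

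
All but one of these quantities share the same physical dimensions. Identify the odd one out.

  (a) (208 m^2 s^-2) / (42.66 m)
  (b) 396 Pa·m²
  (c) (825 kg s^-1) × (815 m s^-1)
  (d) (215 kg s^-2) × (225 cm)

Reduce each to base SI dimensions:
  (a) [m²·s⁻²] / [m] = m·s⁻²
  (b) Pa·m² = N·m⁻²·m² = kg·m·s⁻²
  (c) [kg·s⁻¹] · [m·s⁻¹] = kg·m·s⁻²
  (d) [kg·s⁻²] · [m] = kg·m·s⁻²
All reduce to kg·m·s⁻² except (a), which is m·s⁻².

(a)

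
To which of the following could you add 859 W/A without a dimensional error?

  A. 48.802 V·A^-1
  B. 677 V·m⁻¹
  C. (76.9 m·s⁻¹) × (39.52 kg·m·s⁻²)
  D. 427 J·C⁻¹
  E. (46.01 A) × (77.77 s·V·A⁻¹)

Reference: W·A⁻¹ = J·s⁻¹·A⁻¹ = kg·m²·s⁻³·A⁻¹.
Each option:
  A. V·A⁻¹ = J·C⁻¹·A⁻¹ = kg·m²·s⁻³·A⁻²
  B. V·m⁻¹ = J·C⁻¹·m⁻¹ = kg·m·s⁻³·A⁻¹
  C. [m·s⁻¹] · [kg·m·s⁻²] = kg·m²·s⁻³
  D. J·C⁻¹ = N·m·(s·A)⁻¹ = kg·m²·s⁻³·A⁻¹  ← same
  E. [A] · [kg·m²·s⁻²·A⁻²] = kg·m²·s⁻²·A⁻¹
Only D. matches kg·m²·s⁻³·A⁻¹.

D.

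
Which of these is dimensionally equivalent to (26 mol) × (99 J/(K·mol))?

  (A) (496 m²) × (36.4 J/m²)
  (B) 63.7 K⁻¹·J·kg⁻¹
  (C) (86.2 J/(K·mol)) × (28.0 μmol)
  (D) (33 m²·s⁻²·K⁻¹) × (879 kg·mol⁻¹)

(C)

Reference: [mol] · [kg·m²·s⁻²·K⁻¹·mol⁻¹] = kg·m²·s⁻²·K⁻¹.
Each option:
  (A) [m²] · [kg·s⁻²] = kg·m²·s⁻²
  (B) J·kg⁻¹·K⁻¹ = N·m·kg⁻¹·K⁻¹ = m²·s⁻²·K⁻¹
  (C) [kg·m²·s⁻²·K⁻¹·mol⁻¹] · [mol] = kg·m²·s⁻²·K⁻¹  ← same
  (D) [m²·s⁻²·K⁻¹] · [kg·mol⁻¹] = kg·m²·s⁻²·K⁻¹·mol⁻¹
Only (C) matches kg·m²·s⁻²·K⁻¹.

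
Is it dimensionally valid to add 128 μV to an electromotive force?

Expand each in SI base units:
  128 μV:  V = J·C⁻¹ = kg·m²·s⁻³·A⁻¹
  an electromotive force:  [electromotive force] = kg·m²·s⁻³·A⁻¹
Both are kg·m²·s⁻³·A⁻¹, so they have the same dimensions and can be added.

Yes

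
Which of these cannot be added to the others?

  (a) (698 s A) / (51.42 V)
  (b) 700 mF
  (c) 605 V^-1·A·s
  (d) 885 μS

(d)

Work out the base dimensions of each:
  (a) [s·A] / [kg·m²·s⁻³·A⁻¹] = kg⁻¹·m⁻²·s⁴·A²
  (b) F = C·V⁻¹ = kg⁻¹·m⁻²·s⁴·A²
  (c) A·s·V⁻¹ = A·s·(J·C⁻¹)⁻¹ = kg⁻¹·m⁻²·s⁴·A²
  (d) S = Ω⁻¹ = kg⁻¹·m⁻²·s³·A²
All reduce to kg⁻¹·m⁻²·s⁴·A² except (d), which is kg⁻¹·m⁻²·s³·A².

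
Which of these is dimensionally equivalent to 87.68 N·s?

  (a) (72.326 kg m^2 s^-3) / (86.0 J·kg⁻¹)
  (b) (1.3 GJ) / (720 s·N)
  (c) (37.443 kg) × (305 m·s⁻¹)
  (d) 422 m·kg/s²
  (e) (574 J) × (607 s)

Reference: N·s = kg·m·s⁻²·s = kg·m·s⁻¹.
Each option:
  (a) [kg·m²·s⁻³] / [m²·s⁻²] = kg·s⁻¹
  (b) [kg·m²·s⁻²] / [kg·m·s⁻¹] = m·s⁻¹
  (c) [kg] · [m·s⁻¹] = kg·m·s⁻¹  ← same
  (d) kg·m·s⁻²
  (e) [kg·m²·s⁻²] · [s] = kg·m²·s⁻¹
Only (c) matches kg·m·s⁻¹.

(c)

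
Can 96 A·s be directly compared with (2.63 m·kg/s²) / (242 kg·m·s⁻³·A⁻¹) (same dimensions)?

Expand each in SI base units:
  96 A·s:  A·s = s·A
  (2.63 m·kg/s²) / (242 kg·m·s⁻³·A⁻¹):  [kg·m·s⁻²] / [kg·m·s⁻³·A⁻¹] = s·A
Both are s·A, so they have the same dimensions and can be added.

Yes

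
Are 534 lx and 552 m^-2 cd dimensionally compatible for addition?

Yes

Work out the base dimensions of each:
  534 lx:  lx = lm·m⁻² = m⁻²·cd
  552 m^-2 cd:  m⁻²·cd
Both are m⁻²·cd, so they have the same dimensions and can be added.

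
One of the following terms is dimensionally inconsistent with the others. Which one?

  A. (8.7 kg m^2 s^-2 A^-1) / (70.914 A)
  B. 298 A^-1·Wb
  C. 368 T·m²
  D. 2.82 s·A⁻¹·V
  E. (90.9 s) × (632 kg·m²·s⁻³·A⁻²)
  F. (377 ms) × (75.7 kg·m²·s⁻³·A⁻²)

C.

Dimensions:
  A. [kg·m²·s⁻²·A⁻¹] / [A] = kg·m²·s⁻²·A⁻²
  B. Wb·A⁻¹ = V·s·A⁻¹ = kg·m²·s⁻²·A⁻²
  C. T·m² = Wb·m⁻²·m² = kg·m²·s⁻²·A⁻¹
  D. V·s·A⁻¹ = J·C⁻¹·s·A⁻¹ = kg·m²·s⁻²·A⁻²
  E. [s] · [kg·m²·s⁻³·A⁻²] = kg·m²·s⁻²·A⁻²
  F. [s] · [kg·m²·s⁻³·A⁻²] = kg·m²·s⁻²·A⁻²
All reduce to kg·m²·s⁻²·A⁻² except C., which is kg·m²·s⁻²·A⁻¹.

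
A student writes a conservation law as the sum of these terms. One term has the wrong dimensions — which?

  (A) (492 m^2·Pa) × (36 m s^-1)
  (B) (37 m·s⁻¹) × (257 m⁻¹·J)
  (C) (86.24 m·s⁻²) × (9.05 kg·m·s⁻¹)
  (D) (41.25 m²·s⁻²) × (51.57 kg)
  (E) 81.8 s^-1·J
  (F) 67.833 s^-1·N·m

(D)

Work out the base dimensions of each:
  (A) [kg·m·s⁻²] · [m·s⁻¹] = kg·m²·s⁻³
  (B) [m·s⁻¹] · [kg·m·s⁻²] = kg·m²·s⁻³
  (C) [m·s⁻²] · [kg·m·s⁻¹] = kg·m²·s⁻³
  (D) [m²·s⁻²] · [kg] = kg·m²·s⁻²
  (E) J·s⁻¹ = N·m·s⁻¹ = kg·m²·s⁻³
  (F) N·m·s⁻¹ = kg·m·s⁻²·m·s⁻¹ = kg·m²·s⁻³
All reduce to kg·m²·s⁻³ except (D), which is kg·m²·s⁻².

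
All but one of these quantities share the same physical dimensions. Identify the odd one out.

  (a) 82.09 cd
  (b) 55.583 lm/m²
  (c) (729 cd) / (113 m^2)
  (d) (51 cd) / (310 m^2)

(a)

In SI base units:
  (a) cd
  (b) lm·m⁻² = cd·m⁻² = m⁻²·cd
  (c) [cd] / [m²] = m⁻²·cd
  (d) [cd] / [m²] = m⁻²·cd
All reduce to m⁻²·cd except (a), which is cd.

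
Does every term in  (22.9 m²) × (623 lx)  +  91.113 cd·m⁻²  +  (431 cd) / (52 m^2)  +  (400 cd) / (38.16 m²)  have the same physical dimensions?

Expand each in SI base units:
  (22.9 m²) × (623 lx):  [m²] · [m⁻²·cd] = cd
  91.113 cd·m⁻²:  cd·m⁻² = m⁻²·cd
  (431 cd) / (52 m^2):  [cd] / [m²] = m⁻²·cd
  (400 cd) / (38.16 m²):  [cd] / [m²] = m⁻²·cd
The terms do not share a single dimension (cd vs m⁻²·cd).

No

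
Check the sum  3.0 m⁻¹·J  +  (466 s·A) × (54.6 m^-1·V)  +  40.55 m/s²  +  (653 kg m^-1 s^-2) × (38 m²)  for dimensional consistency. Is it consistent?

No

Expand each in SI base units:
  3.0 m⁻¹·J:  J·m⁻¹ = N·m·m⁻¹ = kg·m·s⁻²
  (466 s·A) × (54.6 m^-1·V):  [s·A] · [kg·m·s⁻³·A⁻¹] = kg·m·s⁻²
  40.55 m/s²:  m·s⁻²
  (653 kg m^-1 s^-2) × (38 m²):  [kg·m⁻¹·s⁻²] · [m²] = kg·m·s⁻²
The terms do not share a single dimension (kg·m·s⁻² vs m·s⁻²).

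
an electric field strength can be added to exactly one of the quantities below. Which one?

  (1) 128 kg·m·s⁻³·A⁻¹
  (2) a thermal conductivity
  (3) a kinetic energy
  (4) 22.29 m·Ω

(1)

Reference: [electric field strength] = kg·m·s⁻³·A⁻¹.
Each option:
  (1) kg·m·s⁻³·A⁻¹  ← same
  (2) [thermal conductivity] = kg·m·s⁻³·K⁻¹
  (3) [kinetic energy] = kg·m²·s⁻²
  (4) Ω·m = V·A⁻¹·m = kg·m³·s⁻³·A⁻²
Only (1) matches kg·m·s⁻³·A⁻¹.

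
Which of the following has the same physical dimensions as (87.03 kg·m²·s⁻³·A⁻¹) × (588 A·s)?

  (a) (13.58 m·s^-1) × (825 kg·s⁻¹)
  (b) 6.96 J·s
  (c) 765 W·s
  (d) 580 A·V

Reference: [kg·m²·s⁻³·A⁻¹] · [s·A] = kg·m²·s⁻².
Each option:
  (a) [m·s⁻¹] · [kg·s⁻¹] = kg·m·s⁻²
  (b) J·s = N·m·s = kg·m²·s⁻¹
  (c) W·s = J·s⁻¹·s = kg·m²·s⁻²  ← same
  (d) V·A = J·C⁻¹·A = kg·m²·s⁻³
Only (c) matches kg·m²·s⁻².

(c)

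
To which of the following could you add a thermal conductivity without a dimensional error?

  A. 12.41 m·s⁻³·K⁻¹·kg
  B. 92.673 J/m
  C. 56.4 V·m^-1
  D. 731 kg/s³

Reference: [thermal conductivity] = kg·m·s⁻³·K⁻¹.
Each option:
  A. kg·m·s⁻³·K⁻¹  ← same
  B. J·m⁻¹ = N·m·m⁻¹ = kg·m·s⁻²
  C. V·m⁻¹ = J·C⁻¹·m⁻¹ = kg·m·s⁻³·A⁻¹
  D. kg·s⁻³
Only A. matches kg·m·s⁻³·K⁻¹.

A.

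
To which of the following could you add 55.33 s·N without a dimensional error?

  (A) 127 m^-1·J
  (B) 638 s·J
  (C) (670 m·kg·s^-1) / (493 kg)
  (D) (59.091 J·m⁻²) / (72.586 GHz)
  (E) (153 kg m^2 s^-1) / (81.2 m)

Reference: N·s = kg·m·s⁻²·s = kg·m·s⁻¹.
Each option:
  (A) J·m⁻¹ = N·m·m⁻¹ = kg·m·s⁻²
  (B) J·s = N·m·s = kg·m²·s⁻¹
  (C) [kg·m·s⁻¹] / [kg] = m·s⁻¹
  (D) [kg·s⁻²] / [s⁻¹] = kg·s⁻¹
  (E) [kg·m²·s⁻¹] / [m] = kg·m·s⁻¹  ← same
Only (E) matches kg·m·s⁻¹.

(E)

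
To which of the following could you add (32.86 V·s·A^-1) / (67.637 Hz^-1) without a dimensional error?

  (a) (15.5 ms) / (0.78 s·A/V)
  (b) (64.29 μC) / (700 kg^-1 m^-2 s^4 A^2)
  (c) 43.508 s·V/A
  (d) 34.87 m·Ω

Reference: [kg·m²·s⁻²·A⁻²] / [s] = kg·m²·s⁻³·A⁻².
Each option:
  (a) [s] / [kg⁻¹·m⁻²·s⁴·A²] = kg·m²·s⁻³·A⁻²  ← same
  (b) [s·A] / [kg⁻¹·m⁻²·s⁴·A²] = kg·m²·s⁻³·A⁻¹
  (c) V·s·A⁻¹ = J·C⁻¹·s·A⁻¹ = kg·m²·s⁻²·A⁻²
  (d) Ω·m = V·A⁻¹·m = kg·m³·s⁻³·A⁻²
Only (a) matches kg·m²·s⁻³·A⁻².

(a)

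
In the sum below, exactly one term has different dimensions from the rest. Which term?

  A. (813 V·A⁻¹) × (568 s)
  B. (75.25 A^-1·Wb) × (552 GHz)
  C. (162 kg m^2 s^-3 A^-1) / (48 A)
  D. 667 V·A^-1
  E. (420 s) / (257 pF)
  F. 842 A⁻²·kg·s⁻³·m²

Reduce each to base SI dimensions:
  A. [kg·m²·s⁻³·A⁻²] · [s] = kg·m²·s⁻²·A⁻²
  B. [kg·m²·s⁻²·A⁻²] · [s⁻¹] = kg·m²·s⁻³·A⁻²
  C. [kg·m²·s⁻³·A⁻¹] / [A] = kg·m²·s⁻³·A⁻²
  D. V·A⁻¹ = J·C⁻¹·A⁻¹ = kg·m²·s⁻³·A⁻²
  E. [s] / [kg⁻¹·m⁻²·s⁴·A²] = kg·m²·s⁻³·A⁻²
  F. kg·m²·s⁻³·A⁻²
All reduce to kg·m²·s⁻³·A⁻² except A., which is kg·m²·s⁻²·A⁻².

A.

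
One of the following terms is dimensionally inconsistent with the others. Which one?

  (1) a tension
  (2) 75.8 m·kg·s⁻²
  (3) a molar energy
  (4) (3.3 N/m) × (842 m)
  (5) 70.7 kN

Dimensions:
  (1) [tension] = kg·m·s⁻²
  (2) kg·m·s⁻²
  (3) [molar energy] = kg·m²·s⁻²·mol⁻¹
  (4) [kg·s⁻²] · [m] = kg·m·s⁻²
  (5) N = kg·m·s⁻²
All reduce to kg·m·s⁻² except (3), which is kg·m²·s⁻²·mol⁻¹.

(3)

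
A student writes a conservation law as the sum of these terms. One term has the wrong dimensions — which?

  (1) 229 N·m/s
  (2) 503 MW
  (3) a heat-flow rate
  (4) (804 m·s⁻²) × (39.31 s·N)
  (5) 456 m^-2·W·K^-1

In SI base units:
  (1) N·m·s⁻¹ = kg·m·s⁻²·m·s⁻¹ = kg·m²·s⁻³
  (2) W = J·s⁻¹ = kg·m²·s⁻³
  (3) [heat-flow rate] = kg·m²·s⁻³
  (4) [m·s⁻²] · [kg·m·s⁻¹] = kg·m²·s⁻³
  (5) W·m⁻²·K⁻¹ = J·s⁻¹·m⁻²·K⁻¹ = kg·s⁻³·K⁻¹
All reduce to kg·m²·s⁻³ except (5), which is kg·s⁻³·K⁻¹.

(5)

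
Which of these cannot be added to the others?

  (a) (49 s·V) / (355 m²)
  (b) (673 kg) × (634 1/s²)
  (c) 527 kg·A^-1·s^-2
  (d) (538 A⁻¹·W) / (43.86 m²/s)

Dimensions:
  (a) [kg·m²·s⁻²·A⁻¹] / [m²] = kg·s⁻²·A⁻¹
  (b) [kg] · [s⁻²] = kg·s⁻²
  (c) kg·s⁻²·A⁻¹
  (d) [kg·m²·s⁻³·A⁻¹] / [m²·s⁻¹] = kg·s⁻²·A⁻¹
All reduce to kg·s⁻²·A⁻¹ except (b), which is kg·s⁻².

(b)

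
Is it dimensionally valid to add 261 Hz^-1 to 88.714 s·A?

In SI base units:
  261 Hz^-1:  Hz⁻¹ = (s⁻¹)⁻¹ = s
  88.714 s·A:  A·s = s·A
s ≠ s·A, so they cannot be added.

No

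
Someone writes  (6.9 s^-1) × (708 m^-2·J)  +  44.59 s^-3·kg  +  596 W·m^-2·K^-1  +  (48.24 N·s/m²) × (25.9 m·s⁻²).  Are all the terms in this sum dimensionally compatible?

Dimensions:
  (6.9 s^-1) × (708 m^-2·J):  [s⁻¹] · [kg·s⁻²] = kg·s⁻³
  44.59 s^-3·kg:  kg·s⁻³
  596 W·m^-2·K^-1:  W·m⁻²·K⁻¹ = J·s⁻¹·m⁻²·K⁻¹ = kg·s⁻³·K⁻¹
  (48.24 N·s/m²) × (25.9 m·s⁻²):  [kg·m⁻¹·s⁻¹] · [m·s⁻²] = kg·s⁻³
The terms do not share a single dimension (kg·s⁻³ vs kg·s⁻³·K⁻¹).

No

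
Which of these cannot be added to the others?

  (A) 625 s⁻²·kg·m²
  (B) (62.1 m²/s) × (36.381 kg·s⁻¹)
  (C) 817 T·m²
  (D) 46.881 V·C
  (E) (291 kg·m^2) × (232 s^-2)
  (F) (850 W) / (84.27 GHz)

(C)

Work out the base dimensions of each:
  (A) kg·m²·s⁻²
  (B) [m²·s⁻¹] · [kg·s⁻¹] = kg·m²·s⁻²
  (C) T·m² = Wb·m⁻²·m² = kg·m²·s⁻²·A⁻¹
  (D) C·V = s·A·J·C⁻¹ = kg·m²·s⁻²
  (E) [kg·m²] · [s⁻²] = kg·m²·s⁻²
  (F) [kg·m²·s⁻³] / [s⁻¹] = kg·m²·s⁻²
All reduce to kg·m²·s⁻² except (C), which is kg·m²·s⁻²·A⁻¹.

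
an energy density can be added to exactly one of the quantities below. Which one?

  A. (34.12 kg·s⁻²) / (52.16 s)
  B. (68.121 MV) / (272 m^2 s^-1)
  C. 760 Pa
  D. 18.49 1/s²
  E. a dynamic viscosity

C.

Reference: [energy density] = kg·m⁻¹·s⁻².
Each option:
  A. [kg·s⁻²] / [s] = kg·s⁻³
  B. [kg·m²·s⁻³·A⁻¹] / [m²·s⁻¹] = kg·s⁻²·A⁻¹
  C. Pa = N·m⁻² = kg·m⁻¹·s⁻²  ← same
  D. s⁻²
  E. [dynamic viscosity] = kg·m⁻¹·s⁻¹
Only C. matches kg·m⁻¹·s⁻².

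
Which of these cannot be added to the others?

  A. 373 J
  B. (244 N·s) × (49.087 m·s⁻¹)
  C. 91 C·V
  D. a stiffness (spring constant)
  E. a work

D.

Work out the base dimensions of each:
  A. J = N·m = kg·m²·s⁻²
  B. [kg·m·s⁻¹] · [m·s⁻¹] = kg·m²·s⁻²
  C. C·V = s·A·J·C⁻¹ = kg·m²·s⁻²
  D. [stiffness (spring constant)] = kg·s⁻²
  E. [work] = kg·m²·s⁻²
All reduce to kg·m²·s⁻² except D., which is kg·s⁻².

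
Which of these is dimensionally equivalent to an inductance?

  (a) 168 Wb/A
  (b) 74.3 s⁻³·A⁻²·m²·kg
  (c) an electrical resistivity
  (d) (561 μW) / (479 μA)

(a)

Reference: [inductance] = kg·m²·s⁻²·A⁻².
Each option:
  (a) Wb·A⁻¹ = V·s·A⁻¹ = kg·m²·s⁻²·A⁻²  ← same
  (b) kg·m²·s⁻³·A⁻²
  (c) [electrical resistivity] = kg·m³·s⁻³·A⁻²
  (d) [kg·m²·s⁻³] / [A] = kg·m²·s⁻³·A⁻¹
Only (a) matches kg·m²·s⁻²·A⁻².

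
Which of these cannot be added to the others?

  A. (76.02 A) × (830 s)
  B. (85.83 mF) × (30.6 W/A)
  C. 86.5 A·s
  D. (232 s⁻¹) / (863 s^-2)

In SI base units:
  A. [A] · [s] = s·A
  B. [kg⁻¹·m⁻²·s⁴·A²] · [kg·m²·s⁻³·A⁻¹] = s·A
  C. A·s = s·A
  D. [s⁻¹] / [s⁻²] = s
All reduce to s·A except D., which is s.

D.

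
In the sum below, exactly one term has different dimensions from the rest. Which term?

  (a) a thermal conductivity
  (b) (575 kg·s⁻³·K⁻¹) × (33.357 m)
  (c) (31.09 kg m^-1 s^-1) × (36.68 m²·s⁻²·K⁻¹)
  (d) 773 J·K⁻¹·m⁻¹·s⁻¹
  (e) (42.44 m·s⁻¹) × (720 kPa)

Expand each in SI base units:
  (a) [thermal conductivity] = kg·m·s⁻³·K⁻¹
  (b) [kg·s⁻³·K⁻¹] · [m] = kg·m·s⁻³·K⁻¹
  (c) [kg·m⁻¹·s⁻¹] · [m²·s⁻²·K⁻¹] = kg·m·s⁻³·K⁻¹
  (d) J·s⁻¹·m⁻¹·K⁻¹ = N·m·s⁻¹·m⁻¹·K⁻¹ = kg·m·s⁻³·K⁻¹
  (e) [m·s⁻¹] · [kg·m⁻¹·s⁻²] = kg·s⁻³
All reduce to kg·m·s⁻³·K⁻¹ except (e), which is kg·s⁻³.

(e)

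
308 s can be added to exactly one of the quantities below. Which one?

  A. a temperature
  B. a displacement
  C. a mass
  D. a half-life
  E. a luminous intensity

Reference: s.
Each option:
  A. [temperature] = K
  B. [displacement] = m
  C. [mass] = kg
  D. [half-life] = s  ← same
  E. [luminous intensity] = cd
Only D. matches s.

D.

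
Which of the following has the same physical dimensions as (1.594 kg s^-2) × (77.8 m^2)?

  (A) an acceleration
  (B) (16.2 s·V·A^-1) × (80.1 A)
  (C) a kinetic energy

Reference: [kg·s⁻²] · [m²] = kg·m²·s⁻².
Each option:
  (A) [acceleration] = m·s⁻²
  (B) [kg·m²·s⁻²·A⁻²] · [A] = kg·m²·s⁻²·A⁻¹
  (C) [kinetic energy] = kg·m²·s⁻²  ← same
Only (C) matches kg·m²·s⁻².

(C)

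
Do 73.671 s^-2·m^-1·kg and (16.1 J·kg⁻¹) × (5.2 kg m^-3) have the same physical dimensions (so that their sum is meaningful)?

Yes

Expand each in SI base units:
  73.671 s^-2·m^-1·kg:  kg·m⁻¹·s⁻²
  (16.1 J·kg⁻¹) × (5.2 kg m^-3):  [m²·s⁻²] · [kg·m⁻³] = kg·m⁻¹·s⁻²
Both are kg·m⁻¹·s⁻², so they have the same dimensions and can be added.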